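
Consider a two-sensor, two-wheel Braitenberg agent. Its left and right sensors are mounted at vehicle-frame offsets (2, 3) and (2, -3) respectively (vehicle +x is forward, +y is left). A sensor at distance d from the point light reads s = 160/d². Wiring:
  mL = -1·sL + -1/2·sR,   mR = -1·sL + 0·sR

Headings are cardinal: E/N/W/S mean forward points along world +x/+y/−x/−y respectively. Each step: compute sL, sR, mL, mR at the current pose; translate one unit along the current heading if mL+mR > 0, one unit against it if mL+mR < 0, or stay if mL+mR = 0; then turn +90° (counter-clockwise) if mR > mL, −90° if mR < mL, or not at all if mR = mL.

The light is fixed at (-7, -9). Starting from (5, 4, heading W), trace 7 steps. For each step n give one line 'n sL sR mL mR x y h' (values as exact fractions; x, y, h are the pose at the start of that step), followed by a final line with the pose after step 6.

0 4/5 40/89 -456/445 -4/5 5 4 W
1 160/377 160/221 -5040/6409 -160/377 6 4 S
2 80/257 80/173 -24120/44461 -80/257 6 5 E
3 160/337 160/481 -103920/162097 -160/337 5 5 N
4 4/5 40/89 -456/445 -4/5 5 4 W
5 160/377 160/221 -5040/6409 -160/377 6 4 S
6 80/257 80/173 -24120/44461 -80/257 6 5 E
final 5 5 N

n=0: pose=(5,4,W); sL=4/5, sR=40/89; mL=-456/445, mR=-4/5; mL+mR=-812/445 → advance -1; mR−mL=20/89 → turn +1·90°
n=1: pose=(6,4,S); sL=160/377, sR=160/221; mL=-5040/6409, mR=-160/377; mL+mR=-7760/6409 → advance -1; mR−mL=80/221 → turn +1·90°
n=2: pose=(6,5,E); sL=80/257, sR=80/173; mL=-24120/44461, mR=-80/257; mL+mR=-37960/44461 → advance -1; mR−mL=40/173 → turn +1·90°
n=3: pose=(5,5,N); sL=160/337, sR=160/481; mL=-103920/162097, mR=-160/337; mL+mR=-180880/162097 → advance -1; mR−mL=80/481 → turn +1·90°
n=4: pose=(5,4,W); sL=4/5, sR=40/89; mL=-456/445, mR=-4/5; mL+mR=-812/445 → advance -1; mR−mL=20/89 → turn +1·90°
n=5: pose=(6,4,S); sL=160/377, sR=160/221; mL=-5040/6409, mR=-160/377; mL+mR=-7760/6409 → advance -1; mR−mL=80/221 → turn +1·90°
n=6: pose=(6,5,E); sL=80/257, sR=80/173; mL=-24120/44461, mR=-80/257; mL+mR=-37960/44461 → advance -1; mR−mL=40/173 → turn +1·90°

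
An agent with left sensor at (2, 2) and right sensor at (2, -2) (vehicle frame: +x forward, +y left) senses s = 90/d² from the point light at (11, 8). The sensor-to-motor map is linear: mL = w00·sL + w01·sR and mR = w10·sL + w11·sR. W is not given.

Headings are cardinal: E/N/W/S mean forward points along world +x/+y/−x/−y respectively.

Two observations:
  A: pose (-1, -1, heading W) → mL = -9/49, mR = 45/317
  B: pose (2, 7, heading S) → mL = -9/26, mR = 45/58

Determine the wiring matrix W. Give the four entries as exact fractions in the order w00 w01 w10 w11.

0 -1/2 1/2 0

obs A: pose=(-1,-1,W) → sL=90/317, sR=18/49, mL=-9/49, mR=45/317
obs B: pose=(2,7,S) → sL=45/29, sR=9/13, mL=-9/26, mR=45/58
sensor matrix S = [[90/317, 18/49], [45/29, 9/13]]; det S = -2187000/5855941
solve [mL_A; mL_B] = S·[w00; w01] and [mR_A; mR_B] = S·[w10; w11]:
  w00 = 0, w01 = -1/2, w10 = 1/2, w11 = 0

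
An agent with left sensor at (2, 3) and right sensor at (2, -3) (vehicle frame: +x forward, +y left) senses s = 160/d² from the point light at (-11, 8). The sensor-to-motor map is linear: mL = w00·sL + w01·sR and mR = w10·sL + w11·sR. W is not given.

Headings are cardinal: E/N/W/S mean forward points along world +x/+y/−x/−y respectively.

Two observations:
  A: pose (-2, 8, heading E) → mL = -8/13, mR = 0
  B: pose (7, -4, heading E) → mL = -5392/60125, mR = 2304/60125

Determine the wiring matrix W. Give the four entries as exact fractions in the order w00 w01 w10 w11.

1/2 -1 1/2 -1/2

obs A: pose=(-2,8,E) → sL=16/13, sR=16/13, mL=-8/13, mR=0
obs B: pose=(7,-4,E) → sL=160/481, sR=32/125, mL=-5392/60125, mR=2304/60125
sensor matrix S = [[16/13, 16/13], [160/481, 32/125]]; det S = -73728/781625
solve [mL_A; mL_B] = S·[w00; w01] and [mR_A; mR_B] = S·[w10; w11]:
  w00 = 1/2, w01 = -1, w10 = 1/2, w11 = -1/2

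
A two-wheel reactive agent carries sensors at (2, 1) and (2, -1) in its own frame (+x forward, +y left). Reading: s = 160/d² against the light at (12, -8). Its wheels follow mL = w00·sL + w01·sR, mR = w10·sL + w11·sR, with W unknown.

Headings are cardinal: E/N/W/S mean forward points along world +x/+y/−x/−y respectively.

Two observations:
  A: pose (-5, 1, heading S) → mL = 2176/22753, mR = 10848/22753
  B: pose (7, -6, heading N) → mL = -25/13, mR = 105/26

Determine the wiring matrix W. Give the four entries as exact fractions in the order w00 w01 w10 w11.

obs A: pose=(-5,1,S) → sL=32/61, sR=160/373, mL=2176/22753, mR=10848/22753
obs B: pose=(7,-6,N) → sL=40/13, sR=5, mL=-25/13, mR=105/26
sensor matrix S = [[32/61, 160/373], [40/13, 5]]; det S = 385440/295789
solve [mL_A; mL_B] = S·[w00; w01] and [mR_A; mR_B] = S·[w10; w11]:
  w00 = 1, w01 = -1, w10 = 1/2, w11 = 1/2

1 -1 1/2 1/2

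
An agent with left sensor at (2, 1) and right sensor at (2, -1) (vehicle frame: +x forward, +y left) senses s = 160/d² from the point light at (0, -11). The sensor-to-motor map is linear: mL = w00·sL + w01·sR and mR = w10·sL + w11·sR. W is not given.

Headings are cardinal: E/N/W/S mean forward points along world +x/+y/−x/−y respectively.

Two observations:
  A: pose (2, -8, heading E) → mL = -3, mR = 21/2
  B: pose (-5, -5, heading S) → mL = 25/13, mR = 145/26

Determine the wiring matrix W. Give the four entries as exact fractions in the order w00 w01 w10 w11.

obs A: pose=(2,-8,E) → sL=5, sR=8, mL=-3, mR=21/2
obs B: pose=(-5,-5,S) → sL=5, sR=40/13, mL=25/13, mR=145/26
sensor matrix S = [[5, 8], [5, 40/13]]; det S = -320/13
solve [mL_A; mL_B] = S·[w00; w01] and [mR_A; mR_B] = S·[w10; w11]:
  w00 = 1, w01 = -1, w10 = 1/2, w11 = 1

1 -1 1/2 1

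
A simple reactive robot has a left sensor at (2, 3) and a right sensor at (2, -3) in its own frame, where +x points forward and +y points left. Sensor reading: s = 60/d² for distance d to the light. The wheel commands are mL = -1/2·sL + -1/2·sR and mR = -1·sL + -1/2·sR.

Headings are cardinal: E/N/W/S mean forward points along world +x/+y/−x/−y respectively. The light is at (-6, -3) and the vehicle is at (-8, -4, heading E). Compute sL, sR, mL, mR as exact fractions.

15 15/4 -75/8 -135/8

left sensor world pos  = (-6, -1); dL² = 4
right sensor world pos = (-6, -7); dR² = 16
sL = 60/4 = 15
sR = 60/16 = 15/4
mL = -1/2·sL + -1/2·sR = -75/8
mR = -1·sL + -1/2·sR = -135/8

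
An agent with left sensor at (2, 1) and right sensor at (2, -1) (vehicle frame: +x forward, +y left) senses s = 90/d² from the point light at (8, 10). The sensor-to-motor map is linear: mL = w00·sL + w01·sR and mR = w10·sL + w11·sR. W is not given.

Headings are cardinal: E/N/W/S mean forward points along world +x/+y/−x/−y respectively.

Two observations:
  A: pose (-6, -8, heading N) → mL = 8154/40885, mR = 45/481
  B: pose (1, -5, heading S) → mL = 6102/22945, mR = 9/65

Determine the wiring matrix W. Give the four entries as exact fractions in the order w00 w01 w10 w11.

obs A: pose=(-6,-8,N) → sL=90/481, sR=18/85, mL=8154/40885, mR=45/481
obs B: pose=(1,-5,S) → sL=18/65, sR=90/353, mL=6102/22945, mR=9/65
sensor matrix S = [[90/481, 18/85], [18/65, 90/353]]; det S = -789264/72162025
solve [mL_A; mL_B] = S·[w00; w01] and [mR_A; mR_B] = S·[w10; w11]:
  w00 = 1/2, w01 = 1/2, w10 = 1/2, w11 = 0

1/2 1/2 1/2 0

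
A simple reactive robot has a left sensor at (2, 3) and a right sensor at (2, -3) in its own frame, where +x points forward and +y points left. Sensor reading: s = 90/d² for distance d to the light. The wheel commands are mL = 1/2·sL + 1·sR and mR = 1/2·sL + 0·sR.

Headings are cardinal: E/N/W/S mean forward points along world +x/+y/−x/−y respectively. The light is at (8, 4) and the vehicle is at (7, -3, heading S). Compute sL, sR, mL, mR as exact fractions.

left sensor world pos  = (10, -5); dL² = 85
right sensor world pos = (4, -5); dR² = 97
sL = 90/85 = 18/17
sR = 90/97 = 90/97
mL = 1/2·sL + 1·sR = 2403/1649
mR = 1/2·sL + 0·sR = 9/17

18/17 90/97 2403/1649 9/17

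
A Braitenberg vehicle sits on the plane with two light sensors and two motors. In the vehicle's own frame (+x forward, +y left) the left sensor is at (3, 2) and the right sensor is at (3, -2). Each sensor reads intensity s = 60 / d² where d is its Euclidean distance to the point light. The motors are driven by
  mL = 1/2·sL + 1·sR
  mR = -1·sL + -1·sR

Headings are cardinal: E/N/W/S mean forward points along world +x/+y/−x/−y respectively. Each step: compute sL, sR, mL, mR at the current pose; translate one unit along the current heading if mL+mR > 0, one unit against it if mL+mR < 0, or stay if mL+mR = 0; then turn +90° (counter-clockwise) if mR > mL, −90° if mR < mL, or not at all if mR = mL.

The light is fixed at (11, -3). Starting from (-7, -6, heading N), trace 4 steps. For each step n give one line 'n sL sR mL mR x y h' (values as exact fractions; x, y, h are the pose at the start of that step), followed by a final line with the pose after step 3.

0 3/20 15/64 99/320 -123/320 -7 -6 N
1 60/229 20/87 7190/19923 -9800/19923 -7 -7 E
2 30/169 6/49 1749/8281 -2484/8281 -8 -7 S
3 60/509 12/97 9018/49373 -11928/49373 -8 -6 W
final -7 -6 N

n=0: pose=(-7,-6,N); sL=3/20, sR=15/64; mL=99/320, mR=-123/320; mL+mR=-3/40 → advance -1; mR−mL=-111/160 → turn -1·90°
n=1: pose=(-7,-7,E); sL=60/229, sR=20/87; mL=7190/19923, mR=-9800/19923; mL+mR=-30/229 → advance -1; mR−mL=-16990/19923 → turn -1·90°
n=2: pose=(-8,-7,S); sL=30/169, sR=6/49; mL=1749/8281, mR=-2484/8281; mL+mR=-15/169 → advance -1; mR−mL=-4233/8281 → turn -1·90°
n=3: pose=(-8,-6,W); sL=60/509, sR=12/97; mL=9018/49373, mR=-11928/49373; mL+mR=-30/509 → advance -1; mR−mL=-20946/49373 → turn -1·90°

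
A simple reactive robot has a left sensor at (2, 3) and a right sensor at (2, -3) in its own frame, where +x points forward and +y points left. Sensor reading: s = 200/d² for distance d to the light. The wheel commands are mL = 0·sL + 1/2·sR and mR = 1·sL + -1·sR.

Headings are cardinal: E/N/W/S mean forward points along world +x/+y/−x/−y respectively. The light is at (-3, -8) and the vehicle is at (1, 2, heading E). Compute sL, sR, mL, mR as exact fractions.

40/41 40/17 20/17 -960/697

left sensor world pos  = (3, 5); dL² = 205
right sensor world pos = (3, -1); dR² = 85
sL = 200/205 = 40/41
sR = 200/85 = 40/17
mL = 0·sL + 1/2·sR = 20/17
mR = 1·sL + -1·sR = -960/697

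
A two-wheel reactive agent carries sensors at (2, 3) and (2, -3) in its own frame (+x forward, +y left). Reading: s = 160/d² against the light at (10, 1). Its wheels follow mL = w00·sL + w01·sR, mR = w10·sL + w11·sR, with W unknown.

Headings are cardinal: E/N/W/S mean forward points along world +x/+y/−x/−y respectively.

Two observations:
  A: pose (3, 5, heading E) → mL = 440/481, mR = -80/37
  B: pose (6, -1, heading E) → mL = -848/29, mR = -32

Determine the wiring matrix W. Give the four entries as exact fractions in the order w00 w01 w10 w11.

obs A: pose=(3,5,E) → sL=80/37, sR=80/13, mL=440/481, mR=-80/37
obs B: pose=(6,-1,E) → sL=32, sR=160/29, mL=-848/29, mR=-32
sensor matrix S = [[80/37, 80/13], [32, 160/29]]; det S = -2580480/13949
solve [mL_A; mL_B] = S·[w00; w01] and [mR_A; mR_B] = S·[w10; w11]:
  w00 = -1, w01 = 1/2, w10 = -1, w11 = 0

-1 1/2 -1 0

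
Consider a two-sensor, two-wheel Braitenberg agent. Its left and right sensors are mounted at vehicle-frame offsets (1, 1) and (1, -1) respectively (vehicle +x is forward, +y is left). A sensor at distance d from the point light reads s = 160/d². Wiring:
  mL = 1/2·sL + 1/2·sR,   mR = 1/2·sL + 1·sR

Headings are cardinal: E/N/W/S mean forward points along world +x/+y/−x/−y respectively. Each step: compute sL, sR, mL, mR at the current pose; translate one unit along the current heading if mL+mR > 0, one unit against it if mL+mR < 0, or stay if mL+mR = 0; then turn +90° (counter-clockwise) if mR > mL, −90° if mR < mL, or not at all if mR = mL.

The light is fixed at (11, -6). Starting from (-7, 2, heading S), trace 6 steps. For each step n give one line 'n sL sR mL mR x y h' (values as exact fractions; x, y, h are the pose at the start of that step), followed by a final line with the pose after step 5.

0 80/169 16/41 2992/6929 4344/6929 -7 2 S
1 160/353 32/65 10848/22945 16496/22945 -7 1 E
2 40/97 1/2 177/388 137/194 -6 1 N
3 160/373 32/81 12448/30213 18416/30213 -6 2 W
4 80/169 16/41 2992/6929 4344/6929 -7 2 S
5 160/353 32/65 10848/22945 16496/22945 -7 1 E
final -6 1 N

n=0: pose=(-7,2,S); sL=80/169, sR=16/41; mL=2992/6929, mR=4344/6929; mL+mR=7336/6929 → advance +1; mR−mL=8/41 → turn +1·90°
n=1: pose=(-7,1,E); sL=160/353, sR=32/65; mL=10848/22945, mR=16496/22945; mL+mR=27344/22945 → advance +1; mR−mL=16/65 → turn +1·90°
n=2: pose=(-6,1,N); sL=40/97, sR=1/2; mL=177/388, mR=137/194; mL+mR=451/388 → advance +1; mR−mL=1/4 → turn +1·90°
n=3: pose=(-6,2,W); sL=160/373, sR=32/81; mL=12448/30213, mR=18416/30213; mL+mR=10288/10071 → advance +1; mR−mL=16/81 → turn +1·90°
n=4: pose=(-7,2,S); sL=80/169, sR=16/41; mL=2992/6929, mR=4344/6929; mL+mR=7336/6929 → advance +1; mR−mL=8/41 → turn +1·90°
n=5: pose=(-7,1,E); sL=160/353, sR=32/65; mL=10848/22945, mR=16496/22945; mL+mR=27344/22945 → advance +1; mR−mL=16/65 → turn +1·90°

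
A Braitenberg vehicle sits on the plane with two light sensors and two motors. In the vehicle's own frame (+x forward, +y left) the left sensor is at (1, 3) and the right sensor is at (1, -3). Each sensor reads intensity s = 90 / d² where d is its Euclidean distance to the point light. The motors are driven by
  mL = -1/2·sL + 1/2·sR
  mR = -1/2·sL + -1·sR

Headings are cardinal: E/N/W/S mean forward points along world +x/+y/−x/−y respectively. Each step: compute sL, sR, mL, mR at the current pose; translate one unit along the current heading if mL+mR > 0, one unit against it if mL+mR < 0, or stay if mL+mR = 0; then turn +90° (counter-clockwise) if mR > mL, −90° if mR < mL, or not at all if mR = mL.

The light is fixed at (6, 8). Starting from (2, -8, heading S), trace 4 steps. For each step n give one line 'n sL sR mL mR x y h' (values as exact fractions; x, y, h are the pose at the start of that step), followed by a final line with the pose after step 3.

n=0: pose=(2,-8,S); sL=9/29, sR=45/169; mL=-108/4901, mR=-4131/9802; mL+mR=-4347/9802 → advance -1; mR−mL=-135/338 → turn -1·90°
n=1: pose=(2,-7,W); sL=90/349, sR=90/169; mL=8100/58981, mR=-39015/58981; mL+mR=-30915/58981 → advance -1; mR−mL=-135/169 → turn -1·90°
n=2: pose=(3,-7,N); sL=45/116, sR=45/98; mL=405/11368, mR=-7425/11368; mL+mR=-1755/2842 → advance -1; mR−mL=-135/196 → turn -1·90°
n=3: pose=(3,-8,E); sL=90/173, sR=18/73; mL=-1728/12629, mR=-6399/12629; mL+mR=-8127/12629 → advance -1; mR−mL=-27/73 → turn -1·90°

0 9/29 45/169 -108/4901 -4131/9802 2 -8 S
1 90/349 90/169 8100/58981 -39015/58981 2 -7 W
2 45/116 45/98 405/11368 -7425/11368 3 -7 N
3 90/173 18/73 -1728/12629 -6399/12629 3 -8 E
final 2 -8 S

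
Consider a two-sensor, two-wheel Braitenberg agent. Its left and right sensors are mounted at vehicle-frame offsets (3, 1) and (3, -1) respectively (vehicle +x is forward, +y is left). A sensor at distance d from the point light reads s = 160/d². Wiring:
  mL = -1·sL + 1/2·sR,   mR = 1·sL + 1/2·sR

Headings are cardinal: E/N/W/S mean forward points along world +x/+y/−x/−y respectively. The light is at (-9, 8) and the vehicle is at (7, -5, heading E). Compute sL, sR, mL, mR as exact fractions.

32/101 160/557 -9744/56257 25904/56257

left sensor world pos  = (10, -4); dL² = 505
right sensor world pos = (10, -6); dR² = 557
sL = 160/505 = 32/101
sR = 160/557 = 160/557
mL = -1·sL + 1/2·sR = -9744/56257
mR = 1·sL + 1/2·sR = 25904/56257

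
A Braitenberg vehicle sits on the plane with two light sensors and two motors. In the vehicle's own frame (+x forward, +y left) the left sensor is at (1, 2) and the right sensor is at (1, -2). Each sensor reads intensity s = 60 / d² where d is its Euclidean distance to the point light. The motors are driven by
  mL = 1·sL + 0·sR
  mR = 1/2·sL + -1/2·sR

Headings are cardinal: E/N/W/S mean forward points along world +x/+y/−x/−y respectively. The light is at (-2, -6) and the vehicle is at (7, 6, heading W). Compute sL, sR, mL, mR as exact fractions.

left sensor world pos  = (6, 4); dL² = 164
right sensor world pos = (6, 8); dR² = 260
sL = 60/164 = 15/41
sR = 60/260 = 3/13
mL = 1·sL + 0·sR = 15/41
mR = 1/2·sL + -1/2·sR = 36/533

15/41 3/13 15/41 36/533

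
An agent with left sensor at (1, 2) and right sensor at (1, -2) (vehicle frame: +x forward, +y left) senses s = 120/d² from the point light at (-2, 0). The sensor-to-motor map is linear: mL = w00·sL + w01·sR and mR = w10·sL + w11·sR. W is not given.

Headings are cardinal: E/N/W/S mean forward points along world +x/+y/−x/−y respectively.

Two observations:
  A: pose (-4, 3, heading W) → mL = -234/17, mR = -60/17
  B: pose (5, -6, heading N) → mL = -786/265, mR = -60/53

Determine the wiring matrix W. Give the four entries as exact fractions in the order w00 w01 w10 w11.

-1 -1/2 0 -1

obs A: pose=(-4,3,W) → sL=12, sR=60/17, mL=-234/17, mR=-60/17
obs B: pose=(5,-6,N) → sL=12/5, sR=60/53, mL=-786/265, mR=-60/53
sensor matrix S = [[12, 60/17], [12/5, 60/53]]; det S = 4608/901
solve [mL_A; mL_B] = S·[w00; w01] and [mR_A; mR_B] = S·[w10; w11]:
  w00 = -1, w01 = -1/2, w10 = 0, w11 = -1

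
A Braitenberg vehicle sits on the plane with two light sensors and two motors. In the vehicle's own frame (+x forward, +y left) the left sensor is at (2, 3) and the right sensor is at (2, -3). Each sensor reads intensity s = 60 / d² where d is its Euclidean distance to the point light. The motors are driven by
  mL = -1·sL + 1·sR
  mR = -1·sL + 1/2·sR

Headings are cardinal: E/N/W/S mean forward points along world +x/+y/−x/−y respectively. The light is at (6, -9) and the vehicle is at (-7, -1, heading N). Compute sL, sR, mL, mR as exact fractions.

15/89 3/10 117/890 -33/1780

left sensor world pos  = (-10, 1); dL² = 356
right sensor world pos = (-4, 1); dR² = 200
sL = 60/356 = 15/89
sR = 60/200 = 3/10
mL = -1·sL + 1·sR = 117/890
mR = -1·sL + 1/2·sR = -33/1780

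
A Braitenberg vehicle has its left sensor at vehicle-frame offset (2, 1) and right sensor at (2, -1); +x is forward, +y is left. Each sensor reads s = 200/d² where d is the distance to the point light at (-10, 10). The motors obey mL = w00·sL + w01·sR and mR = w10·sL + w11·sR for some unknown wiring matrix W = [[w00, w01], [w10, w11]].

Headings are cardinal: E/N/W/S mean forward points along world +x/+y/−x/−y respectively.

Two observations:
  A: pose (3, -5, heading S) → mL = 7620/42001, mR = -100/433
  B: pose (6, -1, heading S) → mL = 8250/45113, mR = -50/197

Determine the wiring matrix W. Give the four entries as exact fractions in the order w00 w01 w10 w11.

1 -1/2 0 -1/2

obs A: pose=(3,-5,S) → sL=40/97, sR=200/433, mL=7620/42001, mR=-100/433
obs B: pose=(6,-1,S) → sL=100/229, sR=100/197, mL=8250/45113, mR=-50/197
sensor matrix S = [[40/97, 200/433], [100/229, 100/197]]; det S = 14448000/1894791113
solve [mL_A; mL_B] = S·[w00; w01] and [mR_A; mR_B] = S·[w10; w11]:
  w00 = 1, w01 = -1/2, w10 = 0, w11 = -1/2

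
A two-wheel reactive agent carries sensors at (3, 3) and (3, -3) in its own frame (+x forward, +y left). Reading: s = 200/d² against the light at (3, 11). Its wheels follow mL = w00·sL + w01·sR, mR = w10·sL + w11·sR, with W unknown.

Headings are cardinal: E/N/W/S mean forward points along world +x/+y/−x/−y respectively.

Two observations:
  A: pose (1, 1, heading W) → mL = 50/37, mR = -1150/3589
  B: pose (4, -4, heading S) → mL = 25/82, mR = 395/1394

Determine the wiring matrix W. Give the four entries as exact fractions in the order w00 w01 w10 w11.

obs A: pose=(1,1,W) → sL=100/97, sR=100/37, mL=50/37, mR=-1150/3589
obs B: pose=(4,-4,S) → sL=10/17, sR=25/41, mL=25/82, mR=395/1394
sensor matrix S = [[100/97, 100/37], [10/17, 25/41]]; det S = -2404500/2501533
solve [mL_A; mL_B] = S·[w00; w01] and [mR_A; mR_B] = S·[w10; w11]:
  w00 = 0, w01 = 1/2, w10 = 1, w11 = -1/2

0 1/2 1 -1/2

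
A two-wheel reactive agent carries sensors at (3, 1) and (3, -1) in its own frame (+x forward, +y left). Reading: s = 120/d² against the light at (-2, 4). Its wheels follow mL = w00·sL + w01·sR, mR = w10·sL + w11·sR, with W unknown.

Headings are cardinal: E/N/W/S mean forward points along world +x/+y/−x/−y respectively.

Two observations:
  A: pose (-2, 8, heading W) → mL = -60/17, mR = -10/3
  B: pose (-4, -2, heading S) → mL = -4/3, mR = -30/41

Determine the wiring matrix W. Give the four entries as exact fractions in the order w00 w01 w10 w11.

obs A: pose=(-2,8,W) → sL=20/3, sR=60/17, mL=-60/17, mR=-10/3
obs B: pose=(-4,-2,S) → sL=60/41, sR=4/3, mL=-4/3, mR=-30/41
sensor matrix S = [[20/3, 60/17], [60/41, 4/3]]; det S = 23360/6273
solve [mL_A; mL_B] = S·[w00; w01] and [mR_A; mR_B] = S·[w10; w11]:
  w00 = 0, w01 = -1, w10 = -1/2, w11 = 0

0 -1 -1/2 0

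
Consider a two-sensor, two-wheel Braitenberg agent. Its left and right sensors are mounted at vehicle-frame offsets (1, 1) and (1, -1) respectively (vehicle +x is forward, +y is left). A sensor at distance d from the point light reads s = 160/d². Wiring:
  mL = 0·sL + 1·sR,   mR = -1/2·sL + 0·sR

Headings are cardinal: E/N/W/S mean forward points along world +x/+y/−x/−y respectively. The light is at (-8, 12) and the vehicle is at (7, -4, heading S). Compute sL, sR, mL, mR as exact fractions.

32/109 32/97 32/97 -16/109

left sensor world pos  = (8, -5); dL² = 545
right sensor world pos = (6, -5); dR² = 485
sL = 160/545 = 32/109
sR = 160/485 = 32/97
mL = 0·sL + 1·sR = 32/97
mR = -1/2·sL + 0·sR = -16/109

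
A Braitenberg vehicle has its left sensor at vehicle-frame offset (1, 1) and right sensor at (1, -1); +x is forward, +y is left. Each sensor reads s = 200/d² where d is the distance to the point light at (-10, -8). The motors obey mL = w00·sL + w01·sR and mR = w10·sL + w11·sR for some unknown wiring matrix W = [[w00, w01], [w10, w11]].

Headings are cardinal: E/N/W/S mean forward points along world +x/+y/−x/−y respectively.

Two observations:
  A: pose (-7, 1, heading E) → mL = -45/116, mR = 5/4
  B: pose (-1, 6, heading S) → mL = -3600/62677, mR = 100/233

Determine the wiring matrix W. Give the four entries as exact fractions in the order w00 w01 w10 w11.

obs A: pose=(-7,1,E) → sL=50/29, sR=5/2, mL=-45/116, mR=5/4
obs B: pose=(-1,6,S) → sL=200/269, sR=200/233, mL=-3600/62677, mR=100/233
sensor matrix S = [[50/29, 5/2], [200/269, 200/233]]; det S = -688500/1817633
solve [mL_A; mL_B] = S·[w00; w01] and [mR_A; mR_B] = S·[w10; w11]:
  w00 = 1/2, w01 = -1/2, w10 = 0, w11 = 1/2

1/2 -1/2 0 1/2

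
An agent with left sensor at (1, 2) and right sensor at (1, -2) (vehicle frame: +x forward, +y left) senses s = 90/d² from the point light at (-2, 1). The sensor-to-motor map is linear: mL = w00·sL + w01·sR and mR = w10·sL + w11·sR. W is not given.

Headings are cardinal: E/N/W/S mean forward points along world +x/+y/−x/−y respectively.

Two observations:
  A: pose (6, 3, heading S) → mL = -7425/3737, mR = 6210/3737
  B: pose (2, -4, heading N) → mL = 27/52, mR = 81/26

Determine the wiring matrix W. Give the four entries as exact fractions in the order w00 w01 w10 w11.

obs A: pose=(6,3,S) → sL=90/101, sR=90/37, mL=-7425/3737, mR=6210/3737
obs B: pose=(2,-4,N) → sL=9/2, sR=45/26, mL=27/52, mR=81/26
sensor matrix S = [[90/101, 90/37], [9/2, 45/26]]; det S = -456840/48581
solve [mL_A; mL_B] = S·[w00; w01] and [mR_A; mR_B] = S·[w10; w11]:
  w00 = 1/2, w01 = -1, w10 = 1/2, w11 = 1/2

1/2 -1 1/2 1/2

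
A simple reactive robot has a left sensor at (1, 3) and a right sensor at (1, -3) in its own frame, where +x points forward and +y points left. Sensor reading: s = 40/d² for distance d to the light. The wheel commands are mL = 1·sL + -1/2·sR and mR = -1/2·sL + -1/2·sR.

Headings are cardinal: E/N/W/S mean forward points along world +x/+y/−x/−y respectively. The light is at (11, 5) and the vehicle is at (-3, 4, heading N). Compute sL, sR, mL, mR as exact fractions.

left sensor world pos  = (-6, 5); dL² = 289
right sensor world pos = (0, 5); dR² = 121
sL = 40/289 = 40/289
sR = 40/121 = 40/121
mL = 1·sL + -1/2·sR = -940/34969
mR = -1/2·sL + -1/2·sR = -8200/34969

40/289 40/121 -940/34969 -8200/34969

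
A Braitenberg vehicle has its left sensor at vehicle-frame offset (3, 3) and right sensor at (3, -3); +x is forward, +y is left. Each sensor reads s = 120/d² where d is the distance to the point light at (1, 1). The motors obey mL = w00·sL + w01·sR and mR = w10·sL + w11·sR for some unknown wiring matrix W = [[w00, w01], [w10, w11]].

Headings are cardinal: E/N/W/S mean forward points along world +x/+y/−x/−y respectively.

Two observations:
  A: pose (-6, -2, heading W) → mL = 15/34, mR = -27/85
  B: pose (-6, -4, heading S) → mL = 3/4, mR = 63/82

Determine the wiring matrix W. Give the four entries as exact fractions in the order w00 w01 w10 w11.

obs A: pose=(-6,-2,W) → sL=15/17, sR=6/5, mL=15/34, mR=-27/85
obs B: pose=(-6,-4,S) → sL=3/2, sR=30/41, mL=3/4, mR=63/82
sensor matrix S = [[15/17, 6/5], [3/2, 30/41]]; det S = -4023/3485
solve [mL_A; mL_B] = S·[w00; w01] and [mR_A; mR_B] = S·[w10; w11]:
  w00 = 1/2, w01 = 0, w10 = 1, w11 = -1

1/2 0 1 -1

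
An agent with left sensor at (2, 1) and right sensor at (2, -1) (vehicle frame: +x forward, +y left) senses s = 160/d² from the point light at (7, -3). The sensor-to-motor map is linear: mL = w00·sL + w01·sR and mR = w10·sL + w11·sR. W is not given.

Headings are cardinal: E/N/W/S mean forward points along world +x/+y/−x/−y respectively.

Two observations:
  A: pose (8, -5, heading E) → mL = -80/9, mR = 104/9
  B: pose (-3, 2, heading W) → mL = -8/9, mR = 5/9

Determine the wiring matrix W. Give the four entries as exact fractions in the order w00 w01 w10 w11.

obs A: pose=(8,-5,E) → sL=16, sR=80/9, mL=-80/9, mR=104/9
obs B: pose=(-3,2,W) → sL=1, sR=8/9, mL=-8/9, mR=5/9
sensor matrix S = [[16, 80/9], [1, 8/9]]; det S = 16/3
solve [mL_A; mL_B] = S·[w00; w01] and [mR_A; mR_B] = S·[w10; w11]:
  w00 = 0, w01 = -1, w10 = 1, w11 = -1/2

0 -1 1 -1/2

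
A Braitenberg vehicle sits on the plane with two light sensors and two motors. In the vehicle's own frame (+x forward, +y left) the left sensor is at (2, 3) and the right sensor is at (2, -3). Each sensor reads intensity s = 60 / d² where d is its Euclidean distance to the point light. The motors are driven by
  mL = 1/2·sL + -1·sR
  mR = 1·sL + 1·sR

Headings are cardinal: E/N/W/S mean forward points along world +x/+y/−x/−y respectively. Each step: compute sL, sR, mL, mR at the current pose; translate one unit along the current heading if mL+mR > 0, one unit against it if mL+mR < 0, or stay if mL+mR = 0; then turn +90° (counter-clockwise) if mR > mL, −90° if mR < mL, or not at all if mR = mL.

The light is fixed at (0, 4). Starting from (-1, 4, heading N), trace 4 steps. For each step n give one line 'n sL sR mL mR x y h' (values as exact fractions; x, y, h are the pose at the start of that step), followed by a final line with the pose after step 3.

0 3 15/2 -6 21/2 -1 4 N
1 60/13 12/5 -6/65 456/65 -1 5 W
2 30 30/13 165/13 420/13 -2 5 S
3 20/3 20/3 -10/3 40/3 -2 4 E
final -1 4 N

n=0: pose=(-1,4,N); sL=3, sR=15/2; mL=-6, mR=21/2; mL+mR=9/2 → advance +1; mR−mL=33/2 → turn +1·90°
n=1: pose=(-1,5,W); sL=60/13, sR=12/5; mL=-6/65, mR=456/65; mL+mR=90/13 → advance +1; mR−mL=462/65 → turn +1·90°
n=2: pose=(-2,5,S); sL=30, sR=30/13; mL=165/13, mR=420/13; mL+mR=45 → advance +1; mR−mL=255/13 → turn +1·90°
n=3: pose=(-2,4,E); sL=20/3, sR=20/3; mL=-10/3, mR=40/3; mL+mR=10 → advance +1; mR−mL=50/3 → turn +1·90°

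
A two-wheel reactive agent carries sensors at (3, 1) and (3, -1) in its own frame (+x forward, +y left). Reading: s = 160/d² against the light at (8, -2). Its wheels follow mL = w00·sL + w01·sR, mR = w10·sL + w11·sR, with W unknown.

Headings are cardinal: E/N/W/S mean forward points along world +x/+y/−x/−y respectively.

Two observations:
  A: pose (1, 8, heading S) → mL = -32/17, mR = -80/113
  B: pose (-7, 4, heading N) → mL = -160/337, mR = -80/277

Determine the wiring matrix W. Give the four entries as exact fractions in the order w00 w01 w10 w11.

obs A: pose=(1,8,S) → sL=32/17, sR=160/113, mL=-32/17, mR=-80/113
obs B: pose=(-7,4,N) → sL=160/337, sR=160/277, mL=-160/337, mR=-80/277
sensor matrix S = [[32/17, 160/113], [160/337, 160/277]]; det S = 74424320/179323429
solve [mL_A; mL_B] = S·[w00; w01] and [mR_A; mR_B] = S·[w10; w11]:
  w00 = -1, w01 = 0, w10 = 0, w11 = -1/2

-1 0 0 -1/2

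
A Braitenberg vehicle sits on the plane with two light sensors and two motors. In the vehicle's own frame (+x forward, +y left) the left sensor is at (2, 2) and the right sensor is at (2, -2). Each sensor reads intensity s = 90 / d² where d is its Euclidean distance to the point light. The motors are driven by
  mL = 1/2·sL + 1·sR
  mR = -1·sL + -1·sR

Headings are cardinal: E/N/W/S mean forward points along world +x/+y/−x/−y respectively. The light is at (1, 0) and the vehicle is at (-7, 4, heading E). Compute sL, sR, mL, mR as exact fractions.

5/4 9/4 23/8 -7/2

left sensor world pos  = (-5, 6); dL² = 72
right sensor world pos = (-5, 2); dR² = 40
sL = 90/72 = 5/4
sR = 90/40 = 9/4
mL = 1/2·sL + 1·sR = 23/8
mR = -1·sL + -1·sR = -7/2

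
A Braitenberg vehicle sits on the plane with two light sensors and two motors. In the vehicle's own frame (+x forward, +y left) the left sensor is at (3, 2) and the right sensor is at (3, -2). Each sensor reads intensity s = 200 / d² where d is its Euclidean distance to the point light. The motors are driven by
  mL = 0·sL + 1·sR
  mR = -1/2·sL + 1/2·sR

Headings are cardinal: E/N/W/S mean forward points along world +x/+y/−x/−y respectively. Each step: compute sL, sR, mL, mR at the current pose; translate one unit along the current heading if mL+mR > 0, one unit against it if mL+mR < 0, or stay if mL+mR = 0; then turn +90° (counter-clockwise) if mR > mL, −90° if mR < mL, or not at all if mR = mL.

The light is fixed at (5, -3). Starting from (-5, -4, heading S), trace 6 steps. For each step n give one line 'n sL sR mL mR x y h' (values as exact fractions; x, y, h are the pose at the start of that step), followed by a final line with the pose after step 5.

0 5/2 5/4 5/4 -5/8 -5 -4 S
1 40/37 200/169 200/169 320/6253 -5 -5 W
2 20/17 100/41 100/41 440/697 -6 -5 N
3 40/13 200/73 200/73 -160/949 -6 -4 E
4 5/2 5/4 5/4 -5/8 -5 -4 S
5 40/37 200/169 200/169 320/6253 -5 -5 W
final -6 -5 N

n=0: pose=(-5,-4,S); sL=5/2, sR=5/4; mL=5/4, mR=-5/8; mL+mR=5/8 → advance +1; mR−mL=-15/8 → turn -1·90°
n=1: pose=(-5,-5,W); sL=40/37, sR=200/169; mL=200/169, mR=320/6253; mL+mR=7720/6253 → advance +1; mR−mL=-7080/6253 → turn -1·90°
n=2: pose=(-6,-5,N); sL=20/17, sR=100/41; mL=100/41, mR=440/697; mL+mR=2140/697 → advance +1; mR−mL=-1260/697 → turn -1·90°
n=3: pose=(-6,-4,E); sL=40/13, sR=200/73; mL=200/73, mR=-160/949; mL+mR=2440/949 → advance +1; mR−mL=-2760/949 → turn -1·90°
n=4: pose=(-5,-4,S); sL=5/2, sR=5/4; mL=5/4, mR=-5/8; mL+mR=5/8 → advance +1; mR−mL=-15/8 → turn -1·90°
n=5: pose=(-5,-5,W); sL=40/37, sR=200/169; mL=200/169, mR=320/6253; mL+mR=7720/6253 → advance +1; mR−mL=-7080/6253 → turn -1·90°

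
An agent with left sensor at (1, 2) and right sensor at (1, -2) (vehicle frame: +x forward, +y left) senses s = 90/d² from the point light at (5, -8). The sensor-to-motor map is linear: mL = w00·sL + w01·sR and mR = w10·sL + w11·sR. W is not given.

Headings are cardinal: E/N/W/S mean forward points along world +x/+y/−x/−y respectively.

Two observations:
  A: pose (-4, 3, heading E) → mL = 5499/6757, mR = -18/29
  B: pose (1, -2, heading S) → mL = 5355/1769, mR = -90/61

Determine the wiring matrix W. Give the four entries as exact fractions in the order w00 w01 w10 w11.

1/2 1 0 -1

obs A: pose=(-4,3,E) → sL=90/233, sR=18/29, mL=5499/6757, mR=-18/29
obs B: pose=(1,-2,S) → sL=90/29, sR=90/61, mL=5355/1769, mR=-90/61
sensor matrix S = [[90/233, 18/29], [90/29, 90/61]]; det S = -16212960/11953133
solve [mL_A; mL_B] = S·[w00; w01] and [mR_A; mR_B] = S·[w10; w11]:
  w00 = 1/2, w01 = 1, w10 = 0, w11 = -1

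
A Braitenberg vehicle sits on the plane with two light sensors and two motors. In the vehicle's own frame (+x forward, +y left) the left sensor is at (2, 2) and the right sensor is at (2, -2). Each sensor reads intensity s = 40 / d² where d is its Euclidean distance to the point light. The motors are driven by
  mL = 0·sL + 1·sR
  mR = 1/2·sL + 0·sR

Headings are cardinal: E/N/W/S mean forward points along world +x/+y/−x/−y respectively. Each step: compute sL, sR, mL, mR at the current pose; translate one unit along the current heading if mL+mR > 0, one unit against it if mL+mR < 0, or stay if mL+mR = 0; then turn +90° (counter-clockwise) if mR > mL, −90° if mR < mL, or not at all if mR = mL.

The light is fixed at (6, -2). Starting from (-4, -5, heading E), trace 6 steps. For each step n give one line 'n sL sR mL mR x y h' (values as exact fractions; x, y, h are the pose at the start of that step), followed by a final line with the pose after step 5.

0 8/13 40/89 40/89 4/13 -4 -5 E
1 20/37 20/73 20/73 10/37 -3 -5 S
2 40/157 8/25 8/25 20/157 -3 -6 W
3 10/37 10/17 10/17 5/37 -4 -6 N
4 8/13 40/89 40/89 4/13 -4 -5 E
5 20/37 20/73 20/73 10/37 -3 -5 S
final -3 -6 W

n=0: pose=(-4,-5,E); sL=8/13, sR=40/89; mL=40/89, mR=4/13; mL+mR=876/1157 → advance +1; mR−mL=-164/1157 → turn -1·90°
n=1: pose=(-3,-5,S); sL=20/37, sR=20/73; mL=20/73, mR=10/37; mL+mR=1470/2701 → advance +1; mR−mL=-10/2701 → turn -1·90°
n=2: pose=(-3,-6,W); sL=40/157, sR=8/25; mL=8/25, mR=20/157; mL+mR=1756/3925 → advance +1; mR−mL=-756/3925 → turn -1·90°
n=3: pose=(-4,-6,N); sL=10/37, sR=10/17; mL=10/17, mR=5/37; mL+mR=455/629 → advance +1; mR−mL=-285/629 → turn -1·90°
n=4: pose=(-4,-5,E); sL=8/13, sR=40/89; mL=40/89, mR=4/13; mL+mR=876/1157 → advance +1; mR−mL=-164/1157 → turn -1·90°
n=5: pose=(-3,-5,S); sL=20/37, sR=20/73; mL=20/73, mR=10/37; mL+mR=1470/2701 → advance +1; mR−mL=-10/2701 → turn -1·90°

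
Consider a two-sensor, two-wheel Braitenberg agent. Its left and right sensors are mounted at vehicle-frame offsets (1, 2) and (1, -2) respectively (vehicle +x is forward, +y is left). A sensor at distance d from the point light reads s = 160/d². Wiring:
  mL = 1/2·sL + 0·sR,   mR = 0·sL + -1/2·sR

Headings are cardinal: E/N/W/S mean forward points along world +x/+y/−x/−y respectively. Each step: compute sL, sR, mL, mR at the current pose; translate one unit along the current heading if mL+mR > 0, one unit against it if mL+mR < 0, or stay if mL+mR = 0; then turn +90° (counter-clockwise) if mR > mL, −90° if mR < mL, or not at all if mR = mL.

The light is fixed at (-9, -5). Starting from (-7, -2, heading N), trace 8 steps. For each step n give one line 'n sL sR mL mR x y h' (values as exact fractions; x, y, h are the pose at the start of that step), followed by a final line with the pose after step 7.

0 10 5 5 -5/2 -7 -2 N
1 32/9 160/13 16/9 -80/13 -7 -1 E
2 80/9 16 40/9 -8 -8 -1 S
3 160/9 160/49 80/9 -80/49 -8 0 W
4 4 4 2 -2 -9 0 N
5 16/5 16 8/5 -8 -9 0 E
6 160/17 32/5 80/17 -16/5 -10 0 S
7 20 4 10 -2 -10 -1 W
final -11 -1 N

n=0: pose=(-7,-2,N); sL=10, sR=5; mL=5, mR=-5/2; mL+mR=5/2 → advance +1; mR−mL=-15/2 → turn -1·90°
n=1: pose=(-7,-1,E); sL=32/9, sR=160/13; mL=16/9, mR=-80/13; mL+mR=-512/117 → advance -1; mR−mL=-928/117 → turn -1·90°
n=2: pose=(-8,-1,S); sL=80/9, sR=16; mL=40/9, mR=-8; mL+mR=-32/9 → advance -1; mR−mL=-112/9 → turn -1·90°
n=3: pose=(-8,0,W); sL=160/9, sR=160/49; mL=80/9, mR=-80/49; mL+mR=3200/441 → advance +1; mR−mL=-4640/441 → turn -1·90°
n=4: pose=(-9,0,N); sL=4, sR=4; mL=2, mR=-2; mL+mR=0 → advance +0; mR−mL=-4 → turn -1·90°
n=5: pose=(-9,0,E); sL=16/5, sR=16; mL=8/5, mR=-8; mL+mR=-32/5 → advance -1; mR−mL=-48/5 → turn -1·90°
n=6: pose=(-10,0,S); sL=160/17, sR=32/5; mL=80/17, mR=-16/5; mL+mR=128/85 → advance +1; mR−mL=-672/85 → turn -1·90°
n=7: pose=(-10,-1,W); sL=20, sR=4; mL=10, mR=-2; mL+mR=8 → advance +1; mR−mL=-12 → turn -1·90°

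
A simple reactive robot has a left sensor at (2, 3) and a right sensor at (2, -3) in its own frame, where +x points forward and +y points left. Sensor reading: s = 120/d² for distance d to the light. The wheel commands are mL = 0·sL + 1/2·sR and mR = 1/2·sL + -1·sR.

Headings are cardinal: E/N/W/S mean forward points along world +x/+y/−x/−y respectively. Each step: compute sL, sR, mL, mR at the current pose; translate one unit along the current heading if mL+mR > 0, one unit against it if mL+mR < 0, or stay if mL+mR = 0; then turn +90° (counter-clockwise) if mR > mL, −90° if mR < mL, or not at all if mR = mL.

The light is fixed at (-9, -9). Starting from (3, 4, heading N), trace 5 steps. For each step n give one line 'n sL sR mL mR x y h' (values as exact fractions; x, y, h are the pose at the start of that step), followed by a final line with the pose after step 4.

n=0: pose=(3,4,N); sL=20/51, sR=4/15; mL=2/15, mR=-6/85; mL+mR=16/255 → advance +1; mR−mL=-52/255 → turn -1·90°
n=1: pose=(3,5,E); sL=24/97, sR=120/317; mL=60/317, mR=-7836/30749; mL+mR=-2016/30749 → advance -1; mR−mL=-13656/30749 → turn -1·90°
n=2: pose=(2,5,S); sL=6/17, sR=15/26; mL=15/52, mR=-177/442; mL+mR=-99/884 → advance -1; mR−mL=-609/884 → turn -1·90°
n=3: pose=(2,6,W); sL=8/15, sR=8/27; mL=4/27, mR=-4/135; mL+mR=16/135 → advance +1; mR−mL=-8/45 → turn -1·90°
n=4: pose=(1,6,N); sL=60/169, sR=60/229; mL=30/229, mR=-3270/38701; mL+mR=1800/38701 → advance +1; mR−mL=-8340/38701 → turn -1·90°

0 20/51 4/15 2/15 -6/85 3 4 N
1 24/97 120/317 60/317 -7836/30749 3 5 E
2 6/17 15/26 15/52 -177/442 2 5 S
3 8/15 8/27 4/27 -4/135 2 6 W
4 60/169 60/229 30/229 -3270/38701 1 6 N
final 1 7 E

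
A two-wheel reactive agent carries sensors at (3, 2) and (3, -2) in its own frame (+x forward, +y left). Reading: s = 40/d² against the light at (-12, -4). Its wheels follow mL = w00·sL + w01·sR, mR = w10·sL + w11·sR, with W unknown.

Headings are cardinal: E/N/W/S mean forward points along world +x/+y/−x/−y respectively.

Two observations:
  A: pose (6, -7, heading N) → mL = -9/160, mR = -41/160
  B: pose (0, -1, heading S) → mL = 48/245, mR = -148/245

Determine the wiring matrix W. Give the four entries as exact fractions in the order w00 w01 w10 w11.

obs A: pose=(6,-7,N) → sL=5/32, sR=1/10, mL=-9/160, mR=-41/160
obs B: pose=(0,-1,S) → sL=10/49, sR=2/5, mL=48/245, mR=-148/245
sensor matrix S = [[5/32, 1/10], [10/49, 2/5]]; det S = 33/784
solve [mL_A; mL_B] = S·[w00; w01] and [mR_A; mR_B] = S·[w10; w11]:
  w00 = -1, w01 = 1, w10 = -1, w11 = -1

-1 1 -1 -1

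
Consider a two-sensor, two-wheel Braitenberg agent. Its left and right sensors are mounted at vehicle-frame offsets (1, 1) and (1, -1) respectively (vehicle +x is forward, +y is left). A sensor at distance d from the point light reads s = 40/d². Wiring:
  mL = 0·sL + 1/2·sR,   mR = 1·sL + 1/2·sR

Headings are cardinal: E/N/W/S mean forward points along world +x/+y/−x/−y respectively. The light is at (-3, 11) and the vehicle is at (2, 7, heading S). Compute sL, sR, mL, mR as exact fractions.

left sensor world pos  = (3, 6); dL² = 61
right sensor world pos = (1, 6); dR² = 41
sL = 40/61 = 40/61
sR = 40/41 = 40/41
mL = 0·sL + 1/2·sR = 20/41
mR = 1·sL + 1/2·sR = 2860/2501

40/61 40/41 20/41 2860/2501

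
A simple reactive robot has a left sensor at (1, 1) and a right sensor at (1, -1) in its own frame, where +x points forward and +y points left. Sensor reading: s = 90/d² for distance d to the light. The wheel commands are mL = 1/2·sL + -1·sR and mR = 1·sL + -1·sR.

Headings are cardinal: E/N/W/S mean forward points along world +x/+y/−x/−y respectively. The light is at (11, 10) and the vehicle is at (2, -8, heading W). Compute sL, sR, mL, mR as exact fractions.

90/461 90/389 -23985/179329 -6480/179329

left sensor world pos  = (1, -9); dL² = 461
right sensor world pos = (1, -7); dR² = 389
sL = 90/461 = 90/461
sR = 90/389 = 90/389
mL = 1/2·sL + -1·sR = -23985/179329
mR = 1·sL + -1·sR = -6480/179329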